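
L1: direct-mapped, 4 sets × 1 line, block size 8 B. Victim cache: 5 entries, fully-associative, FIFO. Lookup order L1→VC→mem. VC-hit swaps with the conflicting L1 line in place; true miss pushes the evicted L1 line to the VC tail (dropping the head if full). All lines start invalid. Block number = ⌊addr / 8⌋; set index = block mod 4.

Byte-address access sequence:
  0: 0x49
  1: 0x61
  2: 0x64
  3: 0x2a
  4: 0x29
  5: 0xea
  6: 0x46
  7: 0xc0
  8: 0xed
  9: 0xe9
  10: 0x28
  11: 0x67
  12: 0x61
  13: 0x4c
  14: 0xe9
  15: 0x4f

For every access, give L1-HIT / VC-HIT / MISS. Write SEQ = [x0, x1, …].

0: 0x49 (blk 9, set 1) → MISS  vc=[]
1: 0x61 (blk 12, set 0) → MISS  vc=[]
2: 0x64 (blk 12, set 0) → L1-HIT  vc=[]
3: 0x2a (blk 5, set 1) → MISS  vc=[9]
4: 0x29 (blk 5, set 1) → L1-HIT  vc=[9]
5: 0xea (blk 29, set 1) → MISS  vc=[9, 5]
6: 0x46 (blk 8, set 0) → MISS  vc=[9, 5, 12]
7: 0xc0 (blk 24, set 0) → MISS  vc=[9, 5, 12, 8]
8: 0xed (blk 29, set 1) → L1-HIT  vc=[9, 5, 12, 8]
9: 0xe9 (blk 29, set 1) → L1-HIT  vc=[9, 5, 12, 8]
10: 0x28 (blk 5, set 1) → VC-HIT  vc=[9, 29, 12, 8]
11: 0x67 (blk 12, set 0) → VC-HIT  vc=[9, 29, 24, 8]
12: 0x61 (blk 12, set 0) → L1-HIT  vc=[9, 29, 24, 8]
13: 0x4c (blk 9, set 1) → VC-HIT  vc=[5, 29, 24, 8]
14: 0xe9 (blk 29, set 1) → VC-HIT  vc=[5, 9, 24, 8]
15: 0x4f (blk 9, set 1) → VC-HIT  vc=[5, 29, 24, 8]

SEQ = [MISS, MISS, L1-HIT, MISS, L1-HIT, MISS, MISS, MISS, L1-HIT, L1-HIT, VC-HIT, VC-HIT, L1-HIT, VC-HIT, VC-HIT, VC-HIT]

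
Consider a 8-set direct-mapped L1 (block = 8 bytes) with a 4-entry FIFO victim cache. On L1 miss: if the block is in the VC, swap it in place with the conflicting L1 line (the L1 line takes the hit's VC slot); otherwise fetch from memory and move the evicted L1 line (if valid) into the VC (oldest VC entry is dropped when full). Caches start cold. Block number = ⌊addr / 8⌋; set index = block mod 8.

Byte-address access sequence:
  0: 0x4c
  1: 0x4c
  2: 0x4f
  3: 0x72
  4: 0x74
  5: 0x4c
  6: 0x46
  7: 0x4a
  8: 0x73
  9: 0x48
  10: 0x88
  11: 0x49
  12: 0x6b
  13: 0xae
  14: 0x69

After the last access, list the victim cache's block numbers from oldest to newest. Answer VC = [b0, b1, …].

#0 0x4c→b9/s1 MISS; vc=[]
#1 0x4c→b9/s1 L1-HIT; vc=[]
#2 0x4f→b9/s1 L1-HIT; vc=[]
#3 0x72→b14/s6 MISS; vc=[]
#4 0x74→b14/s6 L1-HIT; vc=[]
#5 0x4c→b9/s1 L1-HIT; vc=[]
#6 0x46→b8/s0 MISS; vc=[]
#7 0x4a→b9/s1 L1-HIT; vc=[]
#8 0x73→b14/s6 L1-HIT; vc=[]
#9 0x48→b9/s1 L1-HIT; vc=[]
#10 0x88→b17/s1 MISS; vc=[9]
#11 0x49→b9/s1 VC-HIT; vc=[17]
#12 0x6b→b13/s5 MISS; vc=[17]
#13 0xae→b21/s5 MISS; vc=[17,13]
#14 0x69→b13/s5 VC-HIT; vc=[17,21]

VC = [17, 21]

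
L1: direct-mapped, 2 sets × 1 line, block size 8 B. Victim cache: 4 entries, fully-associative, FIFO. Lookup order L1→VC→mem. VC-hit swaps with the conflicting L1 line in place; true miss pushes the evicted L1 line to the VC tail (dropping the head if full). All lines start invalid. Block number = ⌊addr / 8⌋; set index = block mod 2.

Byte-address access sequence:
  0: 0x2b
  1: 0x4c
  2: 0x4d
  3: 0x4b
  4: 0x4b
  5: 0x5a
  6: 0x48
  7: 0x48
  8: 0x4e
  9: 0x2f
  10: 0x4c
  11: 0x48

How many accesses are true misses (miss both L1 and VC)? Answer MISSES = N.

#0 0x2b→b5/s1 MISS; vc=[]
#1 0x4c→b9/s1 MISS; vc=[5]
#2 0x4d→b9/s1 L1-HIT; vc=[5]
#3 0x4b→b9/s1 L1-HIT; vc=[5]
#4 0x4b→b9/s1 L1-HIT; vc=[5]
#5 0x5a→b11/s1 MISS; vc=[5,9]
#6 0x48→b9/s1 VC-HIT; vc=[5,11]
#7 0x48→b9/s1 L1-HIT; vc=[5,11]
#8 0x4e→b9/s1 L1-HIT; vc=[5,11]
#9 0x2f→b5/s1 VC-HIT; vc=[9,11]
#10 0x4c→b9/s1 VC-HIT; vc=[5,11]
#11 0x48→b9/s1 L1-HIT; vc=[5,11]

MISSES = 3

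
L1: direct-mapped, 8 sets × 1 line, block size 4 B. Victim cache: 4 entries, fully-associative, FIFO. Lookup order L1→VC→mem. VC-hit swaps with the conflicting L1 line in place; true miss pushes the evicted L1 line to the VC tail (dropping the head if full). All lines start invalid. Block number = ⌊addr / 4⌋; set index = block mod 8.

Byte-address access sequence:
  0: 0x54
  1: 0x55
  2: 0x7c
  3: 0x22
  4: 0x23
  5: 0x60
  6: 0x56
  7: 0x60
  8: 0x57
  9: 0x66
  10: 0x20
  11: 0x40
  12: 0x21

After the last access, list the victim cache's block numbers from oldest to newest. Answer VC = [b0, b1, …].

VC = [24, 16]

0: 0x54 (blk 21, set 5) → MISS  vc=[]
1: 0x55 (blk 21, set 5) → L1-HIT  vc=[]
2: 0x7c (blk 31, set 7) → MISS  vc=[]
3: 0x22 (blk 8, set 0) → MISS  vc=[]
4: 0x23 (blk 8, set 0) → L1-HIT  vc=[]
5: 0x60 (blk 24, set 0) → MISS  vc=[8]
6: 0x56 (blk 21, set 5) → L1-HIT  vc=[8]
7: 0x60 (blk 24, set 0) → L1-HIT  vc=[8]
8: 0x57 (blk 21, set 5) → L1-HIT  vc=[8]
9: 0x66 (blk 25, set 1) → MISS  vc=[8]
10: 0x20 (blk 8, set 0) → VC-HIT  vc=[24]
11: 0x40 (blk 16, set 0) → MISS  vc=[24, 8]
12: 0x21 (blk 8, set 0) → VC-HIT  vc=[24, 16]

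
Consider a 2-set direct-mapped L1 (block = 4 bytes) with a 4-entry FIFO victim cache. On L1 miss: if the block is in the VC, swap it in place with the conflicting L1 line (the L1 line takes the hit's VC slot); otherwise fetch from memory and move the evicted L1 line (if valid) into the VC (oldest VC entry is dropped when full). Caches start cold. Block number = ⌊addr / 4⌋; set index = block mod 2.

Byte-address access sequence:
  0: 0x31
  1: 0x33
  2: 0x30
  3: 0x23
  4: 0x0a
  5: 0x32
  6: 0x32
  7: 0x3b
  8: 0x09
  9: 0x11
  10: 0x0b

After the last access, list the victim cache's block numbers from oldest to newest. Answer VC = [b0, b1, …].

VC = [14, 8, 12, 4]

  [0] addr=0x31 blk=12 s=0: MISS | VC []
  [1] addr=0x33 blk=12 s=0: L1-HIT | VC []
  [2] addr=0x30 blk=12 s=0: L1-HIT | VC []
  [3] addr=0x23 blk=8 s=0: MISS | VC [12]
  [4] addr=0xa blk=2 s=0: MISS | VC [12, 8]
  [5] addr=0x32 blk=12 s=0: VC-HIT | VC [2, 8]
  [6] addr=0x32 blk=12 s=0: L1-HIT | VC [2, 8]
  [7] addr=0x3b blk=14 s=0: MISS | VC [2, 8, 12]
  [8] addr=0x9 blk=2 s=0: VC-HIT | VC [14, 8, 12]
  [9] addr=0x11 blk=4 s=0: MISS | VC [14, 8, 12, 2]
  [10] addr=0xb blk=2 s=0: VC-HIT | VC [14, 8, 12, 4]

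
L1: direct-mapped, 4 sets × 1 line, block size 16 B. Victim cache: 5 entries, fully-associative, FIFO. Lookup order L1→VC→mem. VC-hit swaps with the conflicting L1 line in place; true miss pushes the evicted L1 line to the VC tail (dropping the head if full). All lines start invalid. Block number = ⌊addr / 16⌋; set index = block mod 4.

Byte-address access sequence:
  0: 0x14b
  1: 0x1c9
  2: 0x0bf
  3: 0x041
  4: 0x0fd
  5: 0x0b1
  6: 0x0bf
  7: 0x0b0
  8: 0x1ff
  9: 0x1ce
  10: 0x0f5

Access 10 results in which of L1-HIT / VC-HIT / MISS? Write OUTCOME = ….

OUTCOME = VC-HIT

0: 0x14b (blk 20, set 0) → MISS  vc=[]
1: 0x1c9 (blk 28, set 0) → MISS  vc=[20]
2: 0xbf (blk 11, set 3) → MISS  vc=[20]
3: 0x41 (blk 4, set 0) → MISS  vc=[20, 28]
4: 0xfd (blk 15, set 3) → MISS  vc=[20, 28, 11]
5: 0xb1 (blk 11, set 3) → VC-HIT  vc=[20, 28, 15]
6: 0xbf (blk 11, set 3) → L1-HIT  vc=[20, 28, 15]
7: 0xb0 (blk 11, set 3) → L1-HIT  vc=[20, 28, 15]
8: 0x1ff (blk 31, set 3) → MISS  vc=[20, 28, 15, 11]
9: 0x1ce (blk 28, set 0) → VC-HIT  vc=[20, 4, 15, 11]
10: 0xf5 (blk 15, set 3) → VC-HIT  vc=[20, 4, 31, 11]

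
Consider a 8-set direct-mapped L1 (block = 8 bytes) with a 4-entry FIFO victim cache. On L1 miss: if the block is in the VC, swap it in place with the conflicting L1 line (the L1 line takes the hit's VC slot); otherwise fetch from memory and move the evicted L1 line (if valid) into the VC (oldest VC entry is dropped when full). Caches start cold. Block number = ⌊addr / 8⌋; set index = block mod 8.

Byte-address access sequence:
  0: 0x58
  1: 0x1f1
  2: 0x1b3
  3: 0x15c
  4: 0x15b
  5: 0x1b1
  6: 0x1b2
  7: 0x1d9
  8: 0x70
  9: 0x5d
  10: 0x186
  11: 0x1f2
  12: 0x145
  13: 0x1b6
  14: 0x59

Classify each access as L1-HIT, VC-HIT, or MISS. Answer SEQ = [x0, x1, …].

0: 0x58 (blk 11, set 3) → MISS  vc=[]
1: 0x1f1 (blk 62, set 6) → MISS  vc=[]
2: 0x1b3 (blk 54, set 6) → MISS  vc=[62]
3: 0x15c (blk 43, set 3) → MISS  vc=[62, 11]
4: 0x15b (blk 43, set 3) → L1-HIT  vc=[62, 11]
5: 0x1b1 (blk 54, set 6) → L1-HIT  vc=[62, 11]
6: 0x1b2 (blk 54, set 6) → L1-HIT  vc=[62, 11]
7: 0x1d9 (blk 59, set 3) → MISS  vc=[62, 11, 43]
8: 0x70 (blk 14, set 6) → MISS  vc=[62, 11, 43, 54]
9: 0x5d (blk 11, set 3) → VC-HIT  vc=[62, 59, 43, 54]
10: 0x186 (blk 48, set 0) → MISS  vc=[62, 59, 43, 54]
11: 0x1f2 (blk 62, set 6) → VC-HIT  vc=[14, 59, 43, 54]
12: 0x145 (blk 40, set 0) → MISS  vc=[59, 43, 54, 48]
13: 0x1b6 (blk 54, set 6) → VC-HIT  vc=[59, 43, 62, 48]
14: 0x59 (blk 11, set 3) → L1-HIT  vc=[59, 43, 62, 48]

SEQ = [MISS, MISS, MISS, MISS, L1-HIT, L1-HIT, L1-HIT, MISS, MISS, VC-HIT, MISS, VC-HIT, MISS, VC-HIT, L1-HIT]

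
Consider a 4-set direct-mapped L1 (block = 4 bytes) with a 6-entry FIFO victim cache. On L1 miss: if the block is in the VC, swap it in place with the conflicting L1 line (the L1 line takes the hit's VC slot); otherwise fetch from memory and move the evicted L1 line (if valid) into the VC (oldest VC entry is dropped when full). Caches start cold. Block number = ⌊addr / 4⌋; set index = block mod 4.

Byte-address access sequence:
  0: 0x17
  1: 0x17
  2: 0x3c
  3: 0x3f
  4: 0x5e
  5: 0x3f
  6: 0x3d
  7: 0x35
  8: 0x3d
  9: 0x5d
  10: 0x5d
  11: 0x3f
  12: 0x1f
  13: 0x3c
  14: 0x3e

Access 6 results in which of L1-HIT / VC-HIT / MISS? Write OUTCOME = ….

OUTCOME = L1-HIT

  [0] addr=0x17 blk=5 s=1: MISS | VC []
  [1] addr=0x17 blk=5 s=1: L1-HIT | VC []
  [2] addr=0x3c blk=15 s=3: MISS | VC []
  [3] addr=0x3f blk=15 s=3: L1-HIT | VC []
  [4] addr=0x5e blk=23 s=3: MISS | VC [15]
  [5] addr=0x3f blk=15 s=3: VC-HIT | VC [23]
  [6] addr=0x3d blk=15 s=3: L1-HIT | VC [23]
  [7] addr=0x35 blk=13 s=1: MISS | VC [23, 5]
  [8] addr=0x3d blk=15 s=3: L1-HIT | VC [23, 5]
  [9] addr=0x5d blk=23 s=3: VC-HIT | VC [15, 5]
  [10] addr=0x5d blk=23 s=3: L1-HIT | VC [15, 5]
  [11] addr=0x3f blk=15 s=3: VC-HIT | VC [23, 5]
  [12] addr=0x1f blk=7 s=3: MISS | VC [23, 5, 15]
  [13] addr=0x3c blk=15 s=3: VC-HIT | VC [23, 5, 7]
  [14] addr=0x3e blk=15 s=3: L1-HIT | VC [23, 5, 7]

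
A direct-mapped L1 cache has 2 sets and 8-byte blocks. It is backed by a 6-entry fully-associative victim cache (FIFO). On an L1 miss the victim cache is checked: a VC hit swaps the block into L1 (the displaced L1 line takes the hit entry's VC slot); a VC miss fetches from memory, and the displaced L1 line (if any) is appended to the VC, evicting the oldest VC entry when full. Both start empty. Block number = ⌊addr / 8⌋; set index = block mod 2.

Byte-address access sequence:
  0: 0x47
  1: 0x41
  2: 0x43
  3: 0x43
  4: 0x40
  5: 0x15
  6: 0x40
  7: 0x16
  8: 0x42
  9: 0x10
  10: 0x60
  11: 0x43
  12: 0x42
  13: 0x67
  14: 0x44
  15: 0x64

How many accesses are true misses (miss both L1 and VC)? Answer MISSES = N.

0: 0x47 (blk 8, set 0) → MISS  vc=[]
1: 0x41 (blk 8, set 0) → L1-HIT  vc=[]
2: 0x43 (blk 8, set 0) → L1-HIT  vc=[]
3: 0x43 (blk 8, set 0) → L1-HIT  vc=[]
4: 0x40 (blk 8, set 0) → L1-HIT  vc=[]
5: 0x15 (blk 2, set 0) → MISS  vc=[8]
6: 0x40 (blk 8, set 0) → VC-HIT  vc=[2]
7: 0x16 (blk 2, set 0) → VC-HIT  vc=[8]
8: 0x42 (blk 8, set 0) → VC-HIT  vc=[2]
9: 0x10 (blk 2, set 0) → VC-HIT  vc=[8]
10: 0x60 (blk 12, set 0) → MISS  vc=[8, 2]
11: 0x43 (blk 8, set 0) → VC-HIT  vc=[12, 2]
12: 0x42 (blk 8, set 0) → L1-HIT  vc=[12, 2]
13: 0x67 (blk 12, set 0) → VC-HIT  vc=[8, 2]
14: 0x44 (blk 8, set 0) → VC-HIT  vc=[12, 2]
15: 0x64 (blk 12, set 0) → VC-HIT  vc=[8, 2]

MISSES = 3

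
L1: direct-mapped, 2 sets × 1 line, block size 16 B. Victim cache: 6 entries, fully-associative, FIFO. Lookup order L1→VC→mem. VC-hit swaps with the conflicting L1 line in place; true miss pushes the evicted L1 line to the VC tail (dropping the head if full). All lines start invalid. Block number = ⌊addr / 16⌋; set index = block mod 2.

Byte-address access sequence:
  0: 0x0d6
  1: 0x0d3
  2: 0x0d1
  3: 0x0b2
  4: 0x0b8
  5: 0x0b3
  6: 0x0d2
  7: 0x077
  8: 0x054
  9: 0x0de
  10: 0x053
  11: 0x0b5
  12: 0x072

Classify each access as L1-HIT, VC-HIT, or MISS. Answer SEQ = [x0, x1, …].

#0 0xd6→b13/s1 MISS; vc=[]
#1 0xd3→b13/s1 L1-HIT; vc=[]
#2 0xd1→b13/s1 L1-HIT; vc=[]
#3 0xb2→b11/s1 MISS; vc=[13]
#4 0xb8→b11/s1 L1-HIT; vc=[13]
#5 0xb3→b11/s1 L1-HIT; vc=[13]
#6 0xd2→b13/s1 VC-HIT; vc=[11]
#7 0x77→b7/s1 MISS; vc=[11,13]
#8 0x54→b5/s1 MISS; vc=[11,13,7]
#9 0xde→b13/s1 VC-HIT; vc=[11,5,7]
#10 0x53→b5/s1 VC-HIT; vc=[11,13,7]
#11 0xb5→b11/s1 VC-HIT; vc=[5,13,7]
#12 0x72→b7/s1 VC-HIT; vc=[5,13,11]

SEQ = [MISS, L1-HIT, L1-HIT, MISS, L1-HIT, L1-HIT, VC-HIT, MISS, MISS, VC-HIT, VC-HIT, VC-HIT, VC-HIT]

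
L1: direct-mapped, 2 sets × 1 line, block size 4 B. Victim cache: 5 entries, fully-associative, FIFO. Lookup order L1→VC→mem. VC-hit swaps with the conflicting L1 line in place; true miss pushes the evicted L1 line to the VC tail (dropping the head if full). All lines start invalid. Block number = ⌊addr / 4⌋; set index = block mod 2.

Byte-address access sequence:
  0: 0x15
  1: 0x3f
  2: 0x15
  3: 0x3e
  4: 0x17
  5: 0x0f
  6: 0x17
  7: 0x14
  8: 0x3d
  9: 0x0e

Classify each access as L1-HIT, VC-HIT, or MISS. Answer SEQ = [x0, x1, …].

0: 0x15 (blk 5, set 1) → MISS  vc=[]
1: 0x3f (blk 15, set 1) → MISS  vc=[5]
2: 0x15 (blk 5, set 1) → VC-HIT  vc=[15]
3: 0x3e (blk 15, set 1) → VC-HIT  vc=[5]
4: 0x17 (blk 5, set 1) → VC-HIT  vc=[15]
5: 0xf (blk 3, set 1) → MISS  vc=[15, 5]
6: 0x17 (blk 5, set 1) → VC-HIT  vc=[15, 3]
7: 0x14 (blk 5, set 1) → L1-HIT  vc=[15, 3]
8: 0x3d (blk 15, set 1) → VC-HIT  vc=[5, 3]
9: 0xe (blk 3, set 1) → VC-HIT  vc=[5, 15]

SEQ = [MISS, MISS, VC-HIT, VC-HIT, VC-HIT, MISS, VC-HIT, L1-HIT, VC-HIT, VC-HIT]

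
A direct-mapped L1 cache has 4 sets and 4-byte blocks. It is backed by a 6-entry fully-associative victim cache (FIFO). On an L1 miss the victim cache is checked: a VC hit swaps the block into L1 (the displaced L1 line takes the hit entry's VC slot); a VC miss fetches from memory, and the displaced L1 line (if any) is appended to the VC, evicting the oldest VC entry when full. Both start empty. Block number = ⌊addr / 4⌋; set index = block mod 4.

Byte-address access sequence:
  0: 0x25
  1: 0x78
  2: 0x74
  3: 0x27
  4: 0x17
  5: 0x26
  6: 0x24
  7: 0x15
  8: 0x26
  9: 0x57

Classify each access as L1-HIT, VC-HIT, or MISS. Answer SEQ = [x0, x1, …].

SEQ = [MISS, MISS, MISS, VC-HIT, MISS, VC-HIT, L1-HIT, VC-HIT, VC-HIT, MISS]

  [0] addr=0x25 blk=9 s=1: MISS | VC []
  [1] addr=0x78 blk=30 s=2: MISS | VC []
  [2] addr=0x74 blk=29 s=1: MISS | VC [9]
  [3] addr=0x27 blk=9 s=1: VC-HIT | VC [29]
  [4] addr=0x17 blk=5 s=1: MISS | VC [29, 9]
  [5] addr=0x26 blk=9 s=1: VC-HIT | VC [29, 5]
  [6] addr=0x24 blk=9 s=1: L1-HIT | VC [29, 5]
  [7] addr=0x15 blk=5 s=1: VC-HIT | VC [29, 9]
  [8] addr=0x26 blk=9 s=1: VC-HIT | VC [29, 5]
  [9] addr=0x57 blk=21 s=1: MISS | VC [29, 5, 9]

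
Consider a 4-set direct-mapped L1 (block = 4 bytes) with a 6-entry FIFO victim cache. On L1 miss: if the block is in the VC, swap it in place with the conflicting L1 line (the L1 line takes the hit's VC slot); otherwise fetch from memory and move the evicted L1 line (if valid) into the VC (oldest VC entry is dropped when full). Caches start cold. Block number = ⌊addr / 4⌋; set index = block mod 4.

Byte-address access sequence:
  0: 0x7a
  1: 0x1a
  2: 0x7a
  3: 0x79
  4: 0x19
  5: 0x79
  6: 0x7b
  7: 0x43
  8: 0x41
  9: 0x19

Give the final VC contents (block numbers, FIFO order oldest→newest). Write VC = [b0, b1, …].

VC = [30]

0: 0x7a (blk 30, set 2) → MISS  vc=[]
1: 0x1a (blk 6, set 2) → MISS  vc=[30]
2: 0x7a (blk 30, set 2) → VC-HIT  vc=[6]
3: 0x79 (blk 30, set 2) → L1-HIT  vc=[6]
4: 0x19 (blk 6, set 2) → VC-HIT  vc=[30]
5: 0x79 (blk 30, set 2) → VC-HIT  vc=[6]
6: 0x7b (blk 30, set 2) → L1-HIT  vc=[6]
7: 0x43 (blk 16, set 0) → MISS  vc=[6]
8: 0x41 (blk 16, set 0) → L1-HIT  vc=[6]
9: 0x19 (blk 6, set 2) → VC-HIT  vc=[30]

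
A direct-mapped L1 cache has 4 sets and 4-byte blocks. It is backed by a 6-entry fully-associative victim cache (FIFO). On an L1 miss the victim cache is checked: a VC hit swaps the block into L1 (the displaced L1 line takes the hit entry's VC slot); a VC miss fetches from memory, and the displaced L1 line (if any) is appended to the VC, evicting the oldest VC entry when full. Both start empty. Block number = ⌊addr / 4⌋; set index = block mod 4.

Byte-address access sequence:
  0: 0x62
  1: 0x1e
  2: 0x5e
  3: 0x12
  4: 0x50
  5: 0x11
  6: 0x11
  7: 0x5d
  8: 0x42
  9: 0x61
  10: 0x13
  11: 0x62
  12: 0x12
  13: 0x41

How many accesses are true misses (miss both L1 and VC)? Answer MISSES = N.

MISSES = 6

0: 0x62 (blk 24, set 0) → MISS  vc=[]
1: 0x1e (blk 7, set 3) → MISS  vc=[]
2: 0x5e (blk 23, set 3) → MISS  vc=[7]
3: 0x12 (blk 4, set 0) → MISS  vc=[7, 24]
4: 0x50 (blk 20, set 0) → MISS  vc=[7, 24, 4]
5: 0x11 (blk 4, set 0) → VC-HIT  vc=[7, 24, 20]
6: 0x11 (blk 4, set 0) → L1-HIT  vc=[7, 24, 20]
7: 0x5d (blk 23, set 3) → L1-HIT  vc=[7, 24, 20]
8: 0x42 (blk 16, set 0) → MISS  vc=[7, 24, 20, 4]
9: 0x61 (blk 24, set 0) → VC-HIT  vc=[7, 16, 20, 4]
10: 0x13 (blk 4, set 0) → VC-HIT  vc=[7, 16, 20, 24]
11: 0x62 (blk 24, set 0) → VC-HIT  vc=[7, 16, 20, 4]
12: 0x12 (blk 4, set 0) → VC-HIT  vc=[7, 16, 20, 24]
13: 0x41 (blk 16, set 0) → VC-HIT  vc=[7, 4, 20, 24]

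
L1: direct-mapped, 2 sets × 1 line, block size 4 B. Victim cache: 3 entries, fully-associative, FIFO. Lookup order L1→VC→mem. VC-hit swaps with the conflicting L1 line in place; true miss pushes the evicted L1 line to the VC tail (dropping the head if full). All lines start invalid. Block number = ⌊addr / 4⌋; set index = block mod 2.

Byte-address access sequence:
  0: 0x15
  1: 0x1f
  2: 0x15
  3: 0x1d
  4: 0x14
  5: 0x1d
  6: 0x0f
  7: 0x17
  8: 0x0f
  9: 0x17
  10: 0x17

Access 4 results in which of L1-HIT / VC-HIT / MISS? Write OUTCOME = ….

OUTCOME = VC-HIT

  [0] addr=0x15 blk=5 s=1: MISS | VC []
  [1] addr=0x1f blk=7 s=1: MISS | VC [5]
  [2] addr=0x15 blk=5 s=1: VC-HIT | VC [7]
  [3] addr=0x1d blk=7 s=1: VC-HIT | VC [5]
  [4] addr=0x14 blk=5 s=1: VC-HIT | VC [7]
  [5] addr=0x1d blk=7 s=1: VC-HIT | VC [5]
  [6] addr=0xf blk=3 s=1: MISS | VC [5, 7]
  [7] addr=0x17 blk=5 s=1: VC-HIT | VC [3, 7]
  [8] addr=0xf blk=3 s=1: VC-HIT | VC [5, 7]
  [9] addr=0x17 blk=5 s=1: VC-HIT | VC [3, 7]
  [10] addr=0x17 blk=5 s=1: L1-HIT | VC [3, 7]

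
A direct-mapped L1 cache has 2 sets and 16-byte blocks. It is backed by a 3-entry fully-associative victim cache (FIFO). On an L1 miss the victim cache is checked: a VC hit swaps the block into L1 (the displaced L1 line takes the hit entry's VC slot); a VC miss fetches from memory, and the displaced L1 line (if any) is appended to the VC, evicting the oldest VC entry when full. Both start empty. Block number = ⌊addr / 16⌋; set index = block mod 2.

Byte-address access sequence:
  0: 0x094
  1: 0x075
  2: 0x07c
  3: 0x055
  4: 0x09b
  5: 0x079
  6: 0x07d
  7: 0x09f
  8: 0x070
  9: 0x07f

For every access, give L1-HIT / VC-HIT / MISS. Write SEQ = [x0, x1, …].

SEQ = [MISS, MISS, L1-HIT, MISS, VC-HIT, VC-HIT, L1-HIT, VC-HIT, VC-HIT, L1-HIT]

#0 0x94→b9/s1 MISS; vc=[]
#1 0x75→b7/s1 MISS; vc=[9]
#2 0x7c→b7/s1 L1-HIT; vc=[9]
#3 0x55→b5/s1 MISS; vc=[9,7]
#4 0x9b→b9/s1 VC-HIT; vc=[5,7]
#5 0x79→b7/s1 VC-HIT; vc=[5,9]
#6 0x7d→b7/s1 L1-HIT; vc=[5,9]
#7 0x9f→b9/s1 VC-HIT; vc=[5,7]
#8 0x70→b7/s1 VC-HIT; vc=[5,9]
#9 0x7f→b7/s1 L1-HIT; vc=[5,9]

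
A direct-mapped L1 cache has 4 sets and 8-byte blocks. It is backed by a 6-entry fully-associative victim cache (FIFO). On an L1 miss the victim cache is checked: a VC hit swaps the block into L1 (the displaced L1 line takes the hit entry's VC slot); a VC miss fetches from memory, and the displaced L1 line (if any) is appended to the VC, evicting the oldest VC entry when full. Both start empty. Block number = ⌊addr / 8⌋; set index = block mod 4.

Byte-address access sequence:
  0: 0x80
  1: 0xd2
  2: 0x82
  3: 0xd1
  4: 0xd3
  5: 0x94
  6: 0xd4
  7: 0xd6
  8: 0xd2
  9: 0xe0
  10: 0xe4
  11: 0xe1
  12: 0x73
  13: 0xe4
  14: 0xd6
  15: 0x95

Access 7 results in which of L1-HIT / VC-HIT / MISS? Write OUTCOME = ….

OUTCOME = L1-HIT

  [0] addr=0x80 blk=16 s=0: MISS | VC []
  [1] addr=0xd2 blk=26 s=2: MISS | VC []
  [2] addr=0x82 blk=16 s=0: L1-HIT | VC []
  [3] addr=0xd1 blk=26 s=2: L1-HIT | VC []
  [4] addr=0xd3 blk=26 s=2: L1-HIT | VC []
  [5] addr=0x94 blk=18 s=2: MISS | VC [26]
  [6] addr=0xd4 blk=26 s=2: VC-HIT | VC [18]
  [7] addr=0xd6 blk=26 s=2: L1-HIT | VC [18]
  [8] addr=0xd2 blk=26 s=2: L1-HIT | VC [18]
  [9] addr=0xe0 blk=28 s=0: MISS | VC [18, 16]
  [10] addr=0xe4 blk=28 s=0: L1-HIT | VC [18, 16]
  [11] addr=0xe1 blk=28 s=0: L1-HIT | VC [18, 16]
  [12] addr=0x73 blk=14 s=2: MISS | VC [18, 16, 26]
  [13] addr=0xe4 blk=28 s=0: L1-HIT | VC [18, 16, 26]
  [14] addr=0xd6 blk=26 s=2: VC-HIT | VC [18, 16, 14]
  [15] addr=0x95 blk=18 s=2: VC-HIT | VC [26, 16, 14]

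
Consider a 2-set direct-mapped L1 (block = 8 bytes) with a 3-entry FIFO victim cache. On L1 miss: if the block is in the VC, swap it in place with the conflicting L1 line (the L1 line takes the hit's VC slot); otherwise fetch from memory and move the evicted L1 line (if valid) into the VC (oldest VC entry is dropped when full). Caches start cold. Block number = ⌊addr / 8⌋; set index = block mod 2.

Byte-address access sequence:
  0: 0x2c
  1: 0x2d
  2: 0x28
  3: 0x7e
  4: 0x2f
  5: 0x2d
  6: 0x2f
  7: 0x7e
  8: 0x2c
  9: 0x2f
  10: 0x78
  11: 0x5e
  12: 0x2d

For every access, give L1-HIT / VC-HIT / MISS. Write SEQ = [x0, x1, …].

#0 0x2c→b5/s1 MISS; vc=[]
#1 0x2d→b5/s1 L1-HIT; vc=[]
#2 0x28→b5/s1 L1-HIT; vc=[]
#3 0x7e→b15/s1 MISS; vc=[5]
#4 0x2f→b5/s1 VC-HIT; vc=[15]
#5 0x2d→b5/s1 L1-HIT; vc=[15]
#6 0x2f→b5/s1 L1-HIT; vc=[15]
#7 0x7e→b15/s1 VC-HIT; vc=[5]
#8 0x2c→b5/s1 VC-HIT; vc=[15]
#9 0x2f→b5/s1 L1-HIT; vc=[15]
#10 0x78→b15/s1 VC-HIT; vc=[5]
#11 0x5e→b11/s1 MISS; vc=[5,15]
#12 0x2d→b5/s1 VC-HIT; vc=[11,15]

SEQ = [MISS, L1-HIT, L1-HIT, MISS, VC-HIT, L1-HIT, L1-HIT, VC-HIT, VC-HIT, L1-HIT, VC-HIT, MISS, VC-HIT]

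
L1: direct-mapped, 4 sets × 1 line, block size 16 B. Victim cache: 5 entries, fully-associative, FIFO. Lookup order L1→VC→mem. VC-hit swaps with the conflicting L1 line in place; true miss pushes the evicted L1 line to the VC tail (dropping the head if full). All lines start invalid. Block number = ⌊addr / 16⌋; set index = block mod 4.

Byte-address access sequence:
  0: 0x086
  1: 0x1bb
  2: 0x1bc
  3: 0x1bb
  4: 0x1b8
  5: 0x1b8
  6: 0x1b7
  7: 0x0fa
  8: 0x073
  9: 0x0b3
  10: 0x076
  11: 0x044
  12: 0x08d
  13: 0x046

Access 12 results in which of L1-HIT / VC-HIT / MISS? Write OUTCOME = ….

OUTCOME = VC-HIT

0: 0x86 (blk 8, set 0) → MISS  vc=[]
1: 0x1bb (blk 27, set 3) → MISS  vc=[]
2: 0x1bc (blk 27, set 3) → L1-HIT  vc=[]
3: 0x1bb (blk 27, set 3) → L1-HIT  vc=[]
4: 0x1b8 (blk 27, set 3) → L1-HIT  vc=[]
5: 0x1b8 (blk 27, set 3) → L1-HIT  vc=[]
6: 0x1b7 (blk 27, set 3) → L1-HIT  vc=[]
7: 0xfa (blk 15, set 3) → MISS  vc=[27]
8: 0x73 (blk 7, set 3) → MISS  vc=[27, 15]
9: 0xb3 (blk 11, set 3) → MISS  vc=[27, 15, 7]
10: 0x76 (blk 7, set 3) → VC-HIT  vc=[27, 15, 11]
11: 0x44 (blk 4, set 0) → MISS  vc=[27, 15, 11, 8]
12: 0x8d (blk 8, set 0) → VC-HIT  vc=[27, 15, 11, 4]
13: 0x46 (blk 4, set 0) → VC-HIT  vc=[27, 15, 11, 8]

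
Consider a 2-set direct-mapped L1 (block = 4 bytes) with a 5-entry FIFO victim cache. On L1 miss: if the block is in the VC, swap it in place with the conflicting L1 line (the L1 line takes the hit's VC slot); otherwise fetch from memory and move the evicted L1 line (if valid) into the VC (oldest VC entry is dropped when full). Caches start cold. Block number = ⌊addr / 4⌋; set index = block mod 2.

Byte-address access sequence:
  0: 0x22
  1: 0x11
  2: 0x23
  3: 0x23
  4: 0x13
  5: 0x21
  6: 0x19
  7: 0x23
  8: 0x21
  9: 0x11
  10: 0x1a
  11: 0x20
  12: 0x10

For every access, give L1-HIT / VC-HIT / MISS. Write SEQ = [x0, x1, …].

#0 0x22→b8/s0 MISS; vc=[]
#1 0x11→b4/s0 MISS; vc=[8]
#2 0x23→b8/s0 VC-HIT; vc=[4]
#3 0x23→b8/s0 L1-HIT; vc=[4]
#4 0x13→b4/s0 VC-HIT; vc=[8]
#5 0x21→b8/s0 VC-HIT; vc=[4]
#6 0x19→b6/s0 MISS; vc=[4,8]
#7 0x23→b8/s0 VC-HIT; vc=[4,6]
#8 0x21→b8/s0 L1-HIT; vc=[4,6]
#9 0x11→b4/s0 VC-HIT; vc=[8,6]
#10 0x1a→b6/s0 VC-HIT; vc=[8,4]
#11 0x20→b8/s0 VC-HIT; vc=[6,4]
#12 0x10→b4/s0 VC-HIT; vc=[6,8]

SEQ = [MISS, MISS, VC-HIT, L1-HIT, VC-HIT, VC-HIT, MISS, VC-HIT, L1-HIT, VC-HIT, VC-HIT, VC-HIT, VC-HIT]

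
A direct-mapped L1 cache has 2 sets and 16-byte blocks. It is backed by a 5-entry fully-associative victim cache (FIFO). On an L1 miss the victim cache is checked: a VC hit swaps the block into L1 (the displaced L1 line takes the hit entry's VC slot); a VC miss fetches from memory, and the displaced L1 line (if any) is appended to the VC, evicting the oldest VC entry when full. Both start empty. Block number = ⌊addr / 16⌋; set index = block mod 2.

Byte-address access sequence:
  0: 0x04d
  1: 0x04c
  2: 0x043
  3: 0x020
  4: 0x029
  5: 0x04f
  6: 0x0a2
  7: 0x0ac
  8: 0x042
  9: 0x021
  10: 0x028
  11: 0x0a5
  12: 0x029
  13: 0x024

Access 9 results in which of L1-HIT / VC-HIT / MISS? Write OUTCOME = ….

#0 0x4d→b4/s0 MISS; vc=[]
#1 0x4c→b4/s0 L1-HIT; vc=[]
#2 0x43→b4/s0 L1-HIT; vc=[]
#3 0x20→b2/s0 MISS; vc=[4]
#4 0x29→b2/s0 L1-HIT; vc=[4]
#5 0x4f→b4/s0 VC-HIT; vc=[2]
#6 0xa2→b10/s0 MISS; vc=[2,4]
#7 0xac→b10/s0 L1-HIT; vc=[2,4]
#8 0x42→b4/s0 VC-HIT; vc=[2,10]
#9 0x21→b2/s0 VC-HIT; vc=[4,10]
#10 0x28→b2/s0 L1-HIT; vc=[4,10]
#11 0xa5→b10/s0 VC-HIT; vc=[4,2]
#12 0x29→b2/s0 VC-HIT; vc=[4,10]
#13 0x24→b2/s0 L1-HIT; vc=[4,10]

OUTCOME = VC-HIT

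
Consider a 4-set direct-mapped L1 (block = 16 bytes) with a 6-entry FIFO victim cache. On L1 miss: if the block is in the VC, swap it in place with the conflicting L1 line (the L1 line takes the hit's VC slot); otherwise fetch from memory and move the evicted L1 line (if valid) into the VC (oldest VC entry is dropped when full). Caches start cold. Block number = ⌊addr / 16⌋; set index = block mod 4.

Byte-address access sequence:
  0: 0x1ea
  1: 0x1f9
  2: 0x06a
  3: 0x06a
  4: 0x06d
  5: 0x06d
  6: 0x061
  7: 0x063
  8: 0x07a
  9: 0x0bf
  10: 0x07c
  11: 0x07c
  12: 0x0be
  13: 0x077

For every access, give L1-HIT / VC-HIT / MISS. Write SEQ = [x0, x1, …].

0: 0x1ea (blk 30, set 2) → MISS  vc=[]
1: 0x1f9 (blk 31, set 3) → MISS  vc=[]
2: 0x6a (blk 6, set 2) → MISS  vc=[30]
3: 0x6a (blk 6, set 2) → L1-HIT  vc=[30]
4: 0x6d (blk 6, set 2) → L1-HIT  vc=[30]
5: 0x6d (blk 6, set 2) → L1-HIT  vc=[30]
6: 0x61 (blk 6, set 2) → L1-HIT  vc=[30]
7: 0x63 (blk 6, set 2) → L1-HIT  vc=[30]
8: 0x7a (blk 7, set 3) → MISS  vc=[30, 31]
9: 0xbf (blk 11, set 3) → MISS  vc=[30, 31, 7]
10: 0x7c (blk 7, set 3) → VC-HIT  vc=[30, 31, 11]
11: 0x7c (blk 7, set 3) → L1-HIT  vc=[30, 31, 11]
12: 0xbe (blk 11, set 3) → VC-HIT  vc=[30, 31, 7]
13: 0x77 (blk 7, set 3) → VC-HIT  vc=[30, 31, 11]

SEQ = [MISS, MISS, MISS, L1-HIT, L1-HIT, L1-HIT, L1-HIT, L1-HIT, MISS, MISS, VC-HIT, L1-HIT, VC-HIT, VC-HIT]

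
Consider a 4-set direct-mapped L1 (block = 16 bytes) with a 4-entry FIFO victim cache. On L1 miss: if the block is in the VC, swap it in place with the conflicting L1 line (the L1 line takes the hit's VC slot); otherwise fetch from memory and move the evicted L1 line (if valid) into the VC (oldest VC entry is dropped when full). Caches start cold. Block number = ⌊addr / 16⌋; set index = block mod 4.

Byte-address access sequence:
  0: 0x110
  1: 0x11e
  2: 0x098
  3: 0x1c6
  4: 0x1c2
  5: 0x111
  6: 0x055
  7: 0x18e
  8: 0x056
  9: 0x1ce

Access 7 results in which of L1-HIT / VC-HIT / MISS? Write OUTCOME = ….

#0 0x110→b17/s1 MISS; vc=[]
#1 0x11e→b17/s1 L1-HIT; vc=[]
#2 0x98→b9/s1 MISS; vc=[17]
#3 0x1c6→b28/s0 MISS; vc=[17]
#4 0x1c2→b28/s0 L1-HIT; vc=[17]
#5 0x111→b17/s1 VC-HIT; vc=[9]
#6 0x55→b5/s1 MISS; vc=[9,17]
#7 0x18e→b24/s0 MISS; vc=[9,17,28]
#8 0x56→b5/s1 L1-HIT; vc=[9,17,28]
#9 0x1ce→b28/s0 VC-HIT; vc=[9,17,24]

OUTCOME = MISS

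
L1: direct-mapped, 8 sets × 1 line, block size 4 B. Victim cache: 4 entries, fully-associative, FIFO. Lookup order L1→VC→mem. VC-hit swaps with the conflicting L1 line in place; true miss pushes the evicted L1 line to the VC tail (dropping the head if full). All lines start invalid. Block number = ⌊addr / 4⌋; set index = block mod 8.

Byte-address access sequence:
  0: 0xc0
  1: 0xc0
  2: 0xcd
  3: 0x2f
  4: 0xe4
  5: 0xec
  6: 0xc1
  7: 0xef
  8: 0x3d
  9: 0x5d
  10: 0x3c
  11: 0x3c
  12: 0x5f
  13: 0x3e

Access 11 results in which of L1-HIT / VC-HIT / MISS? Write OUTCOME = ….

OUTCOME = L1-HIT

0: 0xc0 (blk 48, set 0) → MISS  vc=[]
1: 0xc0 (blk 48, set 0) → L1-HIT  vc=[]
2: 0xcd (blk 51, set 3) → MISS  vc=[]
3: 0x2f (blk 11, set 3) → MISS  vc=[51]
4: 0xe4 (blk 57, set 1) → MISS  vc=[51]
5: 0xec (blk 59, set 3) → MISS  vc=[51, 11]
6: 0xc1 (blk 48, set 0) → L1-HIT  vc=[51, 11]
7: 0xef (blk 59, set 3) → L1-HIT  vc=[51, 11]
8: 0x3d (blk 15, set 7) → MISS  vc=[51, 11]
9: 0x5d (blk 23, set 7) → MISS  vc=[51, 11, 15]
10: 0x3c (blk 15, set 7) → VC-HIT  vc=[51, 11, 23]
11: 0x3c (blk 15, set 7) → L1-HIT  vc=[51, 11, 23]
12: 0x5f (blk 23, set 7) → VC-HIT  vc=[51, 11, 15]
13: 0x3e (blk 15, set 7) → VC-HIT  vc=[51, 11, 23]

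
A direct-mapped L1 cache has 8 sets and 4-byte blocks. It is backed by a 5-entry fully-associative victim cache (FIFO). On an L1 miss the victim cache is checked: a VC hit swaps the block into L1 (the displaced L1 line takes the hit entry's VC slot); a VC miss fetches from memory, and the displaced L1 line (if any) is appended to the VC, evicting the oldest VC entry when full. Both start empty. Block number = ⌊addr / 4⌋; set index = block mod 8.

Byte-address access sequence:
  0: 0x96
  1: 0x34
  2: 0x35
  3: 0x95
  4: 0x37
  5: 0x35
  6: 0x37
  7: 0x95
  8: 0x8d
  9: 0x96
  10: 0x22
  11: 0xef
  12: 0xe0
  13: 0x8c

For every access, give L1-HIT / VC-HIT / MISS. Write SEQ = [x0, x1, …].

SEQ = [MISS, MISS, L1-HIT, VC-HIT, VC-HIT, L1-HIT, L1-HIT, VC-HIT, MISS, L1-HIT, MISS, MISS, MISS, VC-HIT]

0: 0x96 (blk 37, set 5) → MISS  vc=[]
1: 0x34 (blk 13, set 5) → MISS  vc=[37]
2: 0x35 (blk 13, set 5) → L1-HIT  vc=[37]
3: 0x95 (blk 37, set 5) → VC-HIT  vc=[13]
4: 0x37 (blk 13, set 5) → VC-HIT  vc=[37]
5: 0x35 (blk 13, set 5) → L1-HIT  vc=[37]
6: 0x37 (blk 13, set 5) → L1-HIT  vc=[37]
7: 0x95 (blk 37, set 5) → VC-HIT  vc=[13]
8: 0x8d (blk 35, set 3) → MISS  vc=[13]
9: 0x96 (blk 37, set 5) → L1-HIT  vc=[13]
10: 0x22 (blk 8, set 0) → MISS  vc=[13]
11: 0xef (blk 59, set 3) → MISS  vc=[13, 35]
12: 0xe0 (blk 56, set 0) → MISS  vc=[13, 35, 8]
13: 0x8c (blk 35, set 3) → VC-HIT  vc=[13, 59, 8]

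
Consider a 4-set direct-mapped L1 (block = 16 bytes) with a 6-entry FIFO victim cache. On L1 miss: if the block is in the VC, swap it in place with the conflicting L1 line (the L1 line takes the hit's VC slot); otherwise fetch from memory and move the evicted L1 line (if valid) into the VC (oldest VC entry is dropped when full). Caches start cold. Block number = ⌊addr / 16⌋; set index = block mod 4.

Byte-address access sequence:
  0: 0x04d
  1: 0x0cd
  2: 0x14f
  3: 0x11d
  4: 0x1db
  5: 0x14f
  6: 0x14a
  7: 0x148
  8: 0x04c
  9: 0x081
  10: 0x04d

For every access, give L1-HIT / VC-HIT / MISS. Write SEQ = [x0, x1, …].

SEQ = [MISS, MISS, MISS, MISS, MISS, L1-HIT, L1-HIT, L1-HIT, VC-HIT, MISS, VC-HIT]

  [0] addr=0x4d blk=4 s=0: MISS | VC []
  [1] addr=0xcd blk=12 s=0: MISS | VC [4]
  [2] addr=0x14f blk=20 s=0: MISS | VC [4, 12]
  [3] addr=0x11d blk=17 s=1: MISS | VC [4, 12]
  [4] addr=0x1db blk=29 s=1: MISS | VC [4, 12, 17]
  [5] addr=0x14f blk=20 s=0: L1-HIT | VC [4, 12, 17]
  [6] addr=0x14a blk=20 s=0: L1-HIT | VC [4, 12, 17]
  [7] addr=0x148 blk=20 s=0: L1-HIT | VC [4, 12, 17]
  [8] addr=0x4c blk=4 s=0: VC-HIT | VC [20, 12, 17]
  [9] addr=0x81 blk=8 s=0: MISS | VC [20, 12, 17, 4]
  [10] addr=0x4d blk=4 s=0: VC-HIT | VC [20, 12, 17, 8]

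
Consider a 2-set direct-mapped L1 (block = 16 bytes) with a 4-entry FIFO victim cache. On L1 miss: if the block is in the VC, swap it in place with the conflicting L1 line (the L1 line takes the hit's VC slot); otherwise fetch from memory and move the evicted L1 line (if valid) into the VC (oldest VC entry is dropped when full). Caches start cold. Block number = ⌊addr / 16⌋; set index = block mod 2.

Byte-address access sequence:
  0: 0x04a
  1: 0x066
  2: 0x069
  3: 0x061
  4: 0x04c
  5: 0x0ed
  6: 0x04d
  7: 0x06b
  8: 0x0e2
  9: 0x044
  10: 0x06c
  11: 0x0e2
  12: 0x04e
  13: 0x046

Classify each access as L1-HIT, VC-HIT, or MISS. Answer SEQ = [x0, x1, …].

  [0] addr=0x4a blk=4 s=0: MISS | VC []
  [1] addr=0x66 blk=6 s=0: MISS | VC [4]
  [2] addr=0x69 blk=6 s=0: L1-HIT | VC [4]
  [3] addr=0x61 blk=6 s=0: L1-HIT | VC [4]
  [4] addr=0x4c blk=4 s=0: VC-HIT | VC [6]
  [5] addr=0xed blk=14 s=0: MISS | VC [6, 4]
  [6] addr=0x4d blk=4 s=0: VC-HIT | VC [6, 14]
  [7] addr=0x6b blk=6 s=0: VC-HIT | VC [4, 14]
  [8] addr=0xe2 blk=14 s=0: VC-HIT | VC [4, 6]
  [9] addr=0x44 blk=4 s=0: VC-HIT | VC [14, 6]
  [10] addr=0x6c blk=6 s=0: VC-HIT | VC [14, 4]
  [11] addr=0xe2 blk=14 s=0: VC-HIT | VC [6, 4]
  [12] addr=0x4e blk=4 s=0: VC-HIT | VC [6, 14]
  [13] addr=0x46 blk=4 s=0: L1-HIT | VC [6, 14]

SEQ = [MISS, MISS, L1-HIT, L1-HIT, VC-HIT, MISS, VC-HIT, VC-HIT, VC-HIT, VC-HIT, VC-HIT, VC-HIT, VC-HIT, L1-HIT]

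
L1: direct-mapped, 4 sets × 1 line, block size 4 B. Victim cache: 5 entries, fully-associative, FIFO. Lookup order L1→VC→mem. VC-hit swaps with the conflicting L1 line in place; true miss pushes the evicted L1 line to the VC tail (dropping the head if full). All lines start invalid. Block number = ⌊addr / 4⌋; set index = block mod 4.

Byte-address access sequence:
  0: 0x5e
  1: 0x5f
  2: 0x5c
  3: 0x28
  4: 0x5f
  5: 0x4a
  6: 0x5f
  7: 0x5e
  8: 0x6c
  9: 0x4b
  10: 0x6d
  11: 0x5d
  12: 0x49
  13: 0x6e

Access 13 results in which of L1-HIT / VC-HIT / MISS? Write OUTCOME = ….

OUTCOME = VC-HIT

#0 0x5e→b23/s3 MISS; vc=[]
#1 0x5f→b23/s3 L1-HIT; vc=[]
#2 0x5c→b23/s3 L1-HIT; vc=[]
#3 0x28→b10/s2 MISS; vc=[]
#4 0x5f→b23/s3 L1-HIT; vc=[]
#5 0x4a→b18/s2 MISS; vc=[10]
#6 0x5f→b23/s3 L1-HIT; vc=[10]
#7 0x5e→b23/s3 L1-HIT; vc=[10]
#8 0x6c→b27/s3 MISS; vc=[10,23]
#9 0x4b→b18/s2 L1-HIT; vc=[10,23]
#10 0x6d→b27/s3 L1-HIT; vc=[10,23]
#11 0x5d→b23/s3 VC-HIT; vc=[10,27]
#12 0x49→b18/s2 L1-HIT; vc=[10,27]
#13 0x6e→b27/s3 VC-HIT; vc=[10,23]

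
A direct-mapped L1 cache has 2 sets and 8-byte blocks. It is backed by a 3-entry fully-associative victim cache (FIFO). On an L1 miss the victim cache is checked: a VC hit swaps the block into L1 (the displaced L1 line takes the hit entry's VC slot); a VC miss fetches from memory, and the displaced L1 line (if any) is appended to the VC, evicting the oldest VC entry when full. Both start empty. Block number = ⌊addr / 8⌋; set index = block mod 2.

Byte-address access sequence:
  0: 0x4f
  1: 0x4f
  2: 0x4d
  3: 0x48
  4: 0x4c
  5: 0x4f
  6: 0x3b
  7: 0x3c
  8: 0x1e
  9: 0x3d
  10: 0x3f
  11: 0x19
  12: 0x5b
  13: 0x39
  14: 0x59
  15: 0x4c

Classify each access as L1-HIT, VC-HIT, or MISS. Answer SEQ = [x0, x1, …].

0: 0x4f (blk 9, set 1) → MISS  vc=[]
1: 0x4f (blk 9, set 1) → L1-HIT  vc=[]
2: 0x4d (blk 9, set 1) → L1-HIT  vc=[]
3: 0x48 (blk 9, set 1) → L1-HIT  vc=[]
4: 0x4c (blk 9, set 1) → L1-HIT  vc=[]
5: 0x4f (blk 9, set 1) → L1-HIT  vc=[]
6: 0x3b (blk 7, set 1) → MISS  vc=[9]
7: 0x3c (blk 7, set 1) → L1-HIT  vc=[9]
8: 0x1e (blk 3, set 1) → MISS  vc=[9, 7]
9: 0x3d (blk 7, set 1) → VC-HIT  vc=[9, 3]
10: 0x3f (blk 7, set 1) → L1-HIT  vc=[9, 3]
11: 0x19 (blk 3, set 1) → VC-HIT  vc=[9, 7]
12: 0x5b (blk 11, set 1) → MISS  vc=[9, 7, 3]
13: 0x39 (blk 7, set 1) → VC-HIT  vc=[9, 11, 3]
14: 0x59 (blk 11, set 1) → VC-HIT  vc=[9, 7, 3]
15: 0x4c (blk 9, set 1) → VC-HIT  vc=[11, 7, 3]

SEQ = [MISS, L1-HIT, L1-HIT, L1-HIT, L1-HIT, L1-HIT, MISS, L1-HIT, MISS, VC-HIT, L1-HIT, VC-HIT, MISS, VC-HIT, VC-HIT, VC-HIT]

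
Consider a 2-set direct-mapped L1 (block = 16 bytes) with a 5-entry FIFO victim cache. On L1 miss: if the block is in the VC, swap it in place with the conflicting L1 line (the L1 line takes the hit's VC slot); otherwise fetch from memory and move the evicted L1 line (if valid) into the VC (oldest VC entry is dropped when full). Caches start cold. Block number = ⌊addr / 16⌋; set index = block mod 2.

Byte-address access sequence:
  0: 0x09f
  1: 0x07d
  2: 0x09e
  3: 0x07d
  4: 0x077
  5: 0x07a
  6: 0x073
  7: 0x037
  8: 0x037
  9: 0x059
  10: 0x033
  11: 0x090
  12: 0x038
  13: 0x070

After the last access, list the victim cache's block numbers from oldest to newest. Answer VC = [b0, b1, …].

0: 0x9f (blk 9, set 1) → MISS  vc=[]
1: 0x7d (blk 7, set 1) → MISS  vc=[9]
2: 0x9e (blk 9, set 1) → VC-HIT  vc=[7]
3: 0x7d (blk 7, set 1) → VC-HIT  vc=[9]
4: 0x77 (blk 7, set 1) → L1-HIT  vc=[9]
5: 0x7a (blk 7, set 1) → L1-HIT  vc=[9]
6: 0x73 (blk 7, set 1) → L1-HIT  vc=[9]
7: 0x37 (blk 3, set 1) → MISS  vc=[9, 7]
8: 0x37 (blk 3, set 1) → L1-HIT  vc=[9, 7]
9: 0x59 (blk 5, set 1) → MISS  vc=[9, 7, 3]
10: 0x33 (blk 3, set 1) → VC-HIT  vc=[9, 7, 5]
11: 0x90 (blk 9, set 1) → VC-HIT  vc=[3, 7, 5]
12: 0x38 (blk 3, set 1) → VC-HIT  vc=[9, 7, 5]
13: 0x70 (blk 7, set 1) → VC-HIT  vc=[9, 3, 5]

VC = [9, 3, 5]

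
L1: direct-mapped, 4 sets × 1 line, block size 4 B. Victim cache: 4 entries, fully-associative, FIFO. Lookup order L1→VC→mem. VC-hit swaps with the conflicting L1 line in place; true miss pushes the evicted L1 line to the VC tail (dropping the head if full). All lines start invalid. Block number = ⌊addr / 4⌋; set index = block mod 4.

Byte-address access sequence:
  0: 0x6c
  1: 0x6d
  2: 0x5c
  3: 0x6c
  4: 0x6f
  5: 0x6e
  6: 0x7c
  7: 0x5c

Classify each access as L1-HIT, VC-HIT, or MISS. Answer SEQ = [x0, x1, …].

0: 0x6c (blk 27, set 3) → MISS  vc=[]
1: 0x6d (blk 27, set 3) → L1-HIT  vc=[]
2: 0x5c (blk 23, set 3) → MISS  vc=[27]
3: 0x6c (blk 27, set 3) → VC-HIT  vc=[23]
4: 0x6f (blk 27, set 3) → L1-HIT  vc=[23]
5: 0x6e (blk 27, set 3) → L1-HIT  vc=[23]
6: 0x7c (blk 31, set 3) → MISS  vc=[23, 27]
7: 0x5c (blk 23, set 3) → VC-HIT  vc=[31, 27]

SEQ = [MISS, L1-HIT, MISS, VC-HIT, L1-HIT, L1-HIT, MISS, VC-HIT]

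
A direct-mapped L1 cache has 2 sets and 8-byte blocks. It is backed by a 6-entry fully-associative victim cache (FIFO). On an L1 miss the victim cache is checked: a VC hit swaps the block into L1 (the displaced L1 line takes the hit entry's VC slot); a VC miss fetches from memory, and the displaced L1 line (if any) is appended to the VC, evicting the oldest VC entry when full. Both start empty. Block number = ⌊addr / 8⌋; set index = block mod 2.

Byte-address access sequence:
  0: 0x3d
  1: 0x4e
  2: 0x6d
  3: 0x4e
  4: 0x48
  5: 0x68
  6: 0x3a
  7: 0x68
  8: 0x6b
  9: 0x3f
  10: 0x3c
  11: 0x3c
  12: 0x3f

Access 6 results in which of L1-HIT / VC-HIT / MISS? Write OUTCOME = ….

OUTCOME = VC-HIT

#0 0x3d→b7/s1 MISS; vc=[]
#1 0x4e→b9/s1 MISS; vc=[7]
#2 0x6d→b13/s1 MISS; vc=[7,9]
#3 0x4e→b9/s1 VC-HIT; vc=[7,13]
#4 0x48→b9/s1 L1-HIT; vc=[7,13]
#5 0x68→b13/s1 VC-HIT; vc=[7,9]
#6 0x3a→b7/s1 VC-HIT; vc=[13,9]
#7 0x68→b13/s1 VC-HIT; vc=[7,9]
#8 0x6b→b13/s1 L1-HIT; vc=[7,9]
#9 0x3f→b7/s1 VC-HIT; vc=[13,9]
#10 0x3c→b7/s1 L1-HIT; vc=[13,9]
#11 0x3c→b7/s1 L1-HIT; vc=[13,9]
#12 0x3f→b7/s1 L1-HIT; vc=[13,9]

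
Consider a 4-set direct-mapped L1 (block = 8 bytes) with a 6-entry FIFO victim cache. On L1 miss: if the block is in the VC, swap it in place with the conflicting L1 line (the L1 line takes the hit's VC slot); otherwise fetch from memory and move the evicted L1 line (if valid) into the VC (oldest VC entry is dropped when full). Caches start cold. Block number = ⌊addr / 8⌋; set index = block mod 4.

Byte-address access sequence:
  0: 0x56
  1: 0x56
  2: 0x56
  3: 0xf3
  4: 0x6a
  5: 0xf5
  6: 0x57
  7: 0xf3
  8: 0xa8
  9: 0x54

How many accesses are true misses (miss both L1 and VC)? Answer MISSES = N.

MISSES = 4

  [0] addr=0x56 blk=10 s=2: MISS | VC []
  [1] addr=0x56 blk=10 s=2: L1-HIT | VC []
  [2] addr=0x56 blk=10 s=2: L1-HIT | VC []
  [3] addr=0xf3 blk=30 s=2: MISS | VC [10]
  [4] addr=0x6a blk=13 s=1: MISS | VC [10]
  [5] addr=0xf5 blk=30 s=2: L1-HIT | VC [10]
  [6] addr=0x57 blk=10 s=2: VC-HIT | VC [30]
  [7] addr=0xf3 blk=30 s=2: VC-HIT | VC [10]
  [8] addr=0xa8 blk=21 s=1: MISS | VC [10, 13]
  [9] addr=0x54 blk=10 s=2: VC-HIT | VC [30, 13]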